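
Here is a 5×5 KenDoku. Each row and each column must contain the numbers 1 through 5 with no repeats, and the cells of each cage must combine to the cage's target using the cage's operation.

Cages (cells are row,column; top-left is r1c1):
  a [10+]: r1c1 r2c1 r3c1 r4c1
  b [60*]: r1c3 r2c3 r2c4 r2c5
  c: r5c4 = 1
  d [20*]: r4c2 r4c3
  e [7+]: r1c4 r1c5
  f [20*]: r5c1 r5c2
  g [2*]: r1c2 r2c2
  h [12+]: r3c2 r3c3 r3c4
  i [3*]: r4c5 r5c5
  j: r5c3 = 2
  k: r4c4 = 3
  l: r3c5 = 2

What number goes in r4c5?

Cage l is given, so r3c5 = 2.
K is a freebie; hence r4c4 = 3.
Row 4 now contains 3, so r4c5 = 1.
Cage j is a single given cell; hence r5c3 = 2.
Cage c is a single given cell, which forces r5c4 = 1.
1 is placed in column 5; hence r5c5 = 3.
The two cells of cage e must have sum 7, leaving r1c4 = 2.
Cage e's pair has sum 7, so r1c5 = 5.
Column 5 now contains 5, which forces r2c5 = 4.
Row 1 now contains 2, leaving r1c2 = 1.
Row 1 now contains 1, leaving r1c3 = 3.
Cage g's pair has product 2; hence r2c2 = 2.
Column 3 already has 3; hence r2c3 = 1.
Row 2 already has 4, which forces r2c4 = 5.
Column 4 now contains 5, so r3c4 = 4.
Row 1 now contains 3; hence r1c1 = 4.
1 is placed in row 2, so r2c1 = 3.
Cage a needs sum 10; hence r3c1 = 1.
Cage h has sum 12, which forces r3c2 = 3.
Row 3 already has 4, leaving r3c3 = 5.
Cage a has sum 10; hence r4c1 = 2.
Column 3 already has 5; hence r4c3 = 4.
4 is placed in column 1; hence r5c1 = 5.
5 is placed in row 5, so r5c2 = 4.
4 is placed in row 4, which forces r4c2 = 5.
Completed grid: 4 1 3 2 5 / 3 2 1 5 4 / 1 3 5 4 2 / 2 5 4 3 1 / 5 4 2 1 3.

1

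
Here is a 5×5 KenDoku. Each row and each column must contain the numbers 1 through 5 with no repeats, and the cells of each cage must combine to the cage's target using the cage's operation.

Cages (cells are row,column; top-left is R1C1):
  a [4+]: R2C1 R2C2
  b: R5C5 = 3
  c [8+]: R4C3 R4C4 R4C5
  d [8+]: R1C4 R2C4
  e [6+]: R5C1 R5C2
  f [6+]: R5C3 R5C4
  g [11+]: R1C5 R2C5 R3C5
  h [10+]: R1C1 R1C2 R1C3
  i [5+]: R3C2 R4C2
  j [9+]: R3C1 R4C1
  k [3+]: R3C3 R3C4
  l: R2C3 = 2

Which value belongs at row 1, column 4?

3

L is a freebie; hence R2C3 = 2.
Column 3 now contains 2, leaving R3C3 = 1.
Row 3 now contains 1, so R3C4 = 2.
Cage b is a single given cell; hence R5C5 = 3.
Cage g needs sum 11, leaving R1C5 = 2.
Cage f needs two cells with sum 6, so R5C3 = 5.
The two cells of cage f must have sum 6; hence R5C4 = 1.
Cage h needs sum 10, which forces R1C3 = 4.
4 is placed in column 3, leaving R4C3 = 3.
Row 4 already has 3, leaving R4C4 = 4.
The 3 cells of cage c must have sum 8, so R4C5 = 1.
Cage j's pair has sum 9; hence R3C1 = 4.
Cage i's pair has sum 5, which forces R3C2 = 3.
Row 3 now contains 4, which forces R3C5 = 5.
4 is placed in row 4, which forces R4C1 = 5.
Row 4 already has 1, so R4C2 = 2.
Column 1 now contains 4, so R5C1 = 2.
Column 2 already has 2, leaving R5C2 = 4.
5 is placed in column 1, which forces R1C1 = 1.
Cage h needs sum 10, leaving R1C2 = 5.
Row 1 already has 5, so R1C4 = 3.
The two cells of cage a must have sum 4, leaving R2C1 = 3.
3 is placed in column 2; hence R2C2 = 1.
3 is placed in column 4, which forces R2C4 = 5.
Column 5 now contains 5; hence R2C5 = 4.
Filled in: 1 5 4 3 2 / 3 1 2 5 4 / 4 3 1 2 5 / 5 2 3 4 1 / 2 4 5 1 3.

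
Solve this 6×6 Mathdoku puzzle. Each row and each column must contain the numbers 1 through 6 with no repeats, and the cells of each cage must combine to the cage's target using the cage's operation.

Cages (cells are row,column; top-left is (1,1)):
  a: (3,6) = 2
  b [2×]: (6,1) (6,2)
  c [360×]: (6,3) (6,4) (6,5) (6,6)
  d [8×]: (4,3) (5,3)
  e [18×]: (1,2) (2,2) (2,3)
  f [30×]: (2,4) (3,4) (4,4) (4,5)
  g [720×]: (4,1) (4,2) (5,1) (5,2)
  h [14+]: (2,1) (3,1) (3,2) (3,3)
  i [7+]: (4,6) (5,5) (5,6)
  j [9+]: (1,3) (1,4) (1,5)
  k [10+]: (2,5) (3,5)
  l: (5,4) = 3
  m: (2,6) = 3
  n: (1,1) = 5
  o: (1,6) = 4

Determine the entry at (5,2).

6

Cage n is given; hence (1,1) = 5.
Cage o is a single given cell, so (1,6) = 4.
Cage m is a single given cell, so (2,6) = 3.
Cage a is given, leaving (3,6) = 2.
2 is placed in column 6, leaving (4,6) = 1.
Cage l is a single given cell, leaving (5,4) = 3.
Column 6 already has 1, so (5,6) = 5.
5 is placed in column 6, so (6,6) = 6.
Cage e needs product 18, which forces (1,2) = 3.
Cage g has product 720; hence (4,1) = 6.
The 4 cells of cage g must have product 720, leaving (4,2) = 5.
5 is placed in row 4, leaving (4,4) = 2.
The 4 cells of cage f must have product 30, so (4,5) = 3.
Cage g needs product 720; hence (5,1) = 4.
Cage g needs product 720, which forces (5,2) = 6.
Row 5 already has 4, so (5,3) = 2.
The 3 cells of cage i must have sum 7, so (5,5) = 1.
The 3 cells of cage j must have sum 9, so (1,5) = 2.
6 is placed in column 2, leaving (2,2) = 1.
Cage e needs product 18, which forces (2,3) = 6.
1 is placed in row 2, which forces (2,4) = 5.
Row 2 now contains 6, which forces (2,5) = 4.
Cage h needs sum 14, which forces (3,1) = 3.
The 4 cells of cage h must have sum 14, so (3,2) = 4.
6 is placed in column 3, so (3,3) = 5.
Column 4 now contains 5; hence (3,4) = 1.
4 is placed in column 5, so (3,5) = 6.
Row 4 now contains 2; hence (4,3) = 4.
Column 2 now contains 1, which forces (6,2) = 2.
Cage c has product 360, so (6,3) = 3.
Column 4 now contains 5, so (6,4) = 4.
4 is placed in column 5, which forces (6,5) = 5.
6 is placed in column 3, so (1,3) = 1.
Column 4 now contains 1, leaving (1,4) = 6.
1 is placed in row 2, which forces (2,1) = 2.
Row 6 now contains 2, so (6,1) = 1.
Completed grid: 5 3 1 6 2 4 / 2 1 6 5 4 3 / 3 4 5 1 6 2 / 6 5 4 2 3 1 / 4 6 2 3 1 5 / 1 2 3 4 5 6.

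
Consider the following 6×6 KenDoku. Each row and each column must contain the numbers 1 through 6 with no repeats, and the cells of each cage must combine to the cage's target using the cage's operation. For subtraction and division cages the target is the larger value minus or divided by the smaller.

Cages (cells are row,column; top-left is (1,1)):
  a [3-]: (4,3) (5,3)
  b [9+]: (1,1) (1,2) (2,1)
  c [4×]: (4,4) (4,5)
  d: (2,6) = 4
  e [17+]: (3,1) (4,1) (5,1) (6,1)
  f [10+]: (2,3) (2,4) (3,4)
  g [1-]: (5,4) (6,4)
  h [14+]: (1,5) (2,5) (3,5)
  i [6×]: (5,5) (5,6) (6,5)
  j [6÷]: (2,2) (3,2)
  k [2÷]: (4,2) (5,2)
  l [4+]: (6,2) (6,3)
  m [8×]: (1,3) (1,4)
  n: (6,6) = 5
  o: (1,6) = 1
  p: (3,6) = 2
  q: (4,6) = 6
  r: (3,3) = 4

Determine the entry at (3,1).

Cage o is a single given cell; hence (1,6) = 1.
D is a freebie; hence (2,6) = 4.
Cage r is a single given cell, which forces (3,3) = 4.
Cage p is given, which forces (3,6) = 2.
Cage q is a single given cell, which forces (4,6) = 6.
Column 6 already has 2, so (5,6) = 3.
Cage n is given; hence (6,6) = 5.
Column 3 already has 4, which forces (1,3) = 2.
Cage m's pair has product 8, so (1,4) = 4.
4 is placed in column 4, so (4,4) = 1.
Row 4 now contains 1, leaving (4,5) = 4.
The 3 cells of cage b must have sum 9, leaving (2,1) = 1.
Row 2 now contains 1, leaving (2,2) = 6.
Column 2 already has 6; hence (3,2) = 1.
Cage a's pair has difference 3, leaving (4,3) = 3.
Column 2 now contains 1; hence (5,2) = 4.
Cage a's pair has difference 3, so (5,3) = 6.
Column 2 now contains 1, which forces (6,2) = 3.
Column 3 already has 3, which forces (6,3) = 1.
Row 6 now contains 3; hence (6,4) = 6.
Row 6 already has 1; hence (6,5) = 2.
Cage b has sum 9, leaving (1,1) = 3.
Column 2 now contains 3; hence (1,2) = 5.
5 is placed in row 1, so (1,5) = 6.
Column 3 already has 3, leaving (2,3) = 5.
Cage f has sum 10, leaving (2,4) = 2.
5 is placed in row 2, which forces (2,5) = 3.
Cage e has sum 17, leaving (3,1) = 6.
Cage f has sum 10, which forces (3,4) = 3.
3 is placed in column 5; hence (3,5) = 5.
Row 4 already has 3, leaving (4,2) = 2.
Cage g's pair has difference 1; hence (5,4) = 5.
Column 5 already has 2, which forces (5,5) = 1.
Row 6 already has 2, so (6,1) = 4.
Row 4 now contains 2, which forces (4,1) = 5.
5 is placed in row 5, which forces (5,1) = 2.
Filled in: 3 5 2 4 6 1 / 1 6 5 2 3 4 / 6 1 4 3 5 2 / 5 2 3 1 4 6 / 2 4 6 5 1 3 / 4 3 1 6 2 5.

6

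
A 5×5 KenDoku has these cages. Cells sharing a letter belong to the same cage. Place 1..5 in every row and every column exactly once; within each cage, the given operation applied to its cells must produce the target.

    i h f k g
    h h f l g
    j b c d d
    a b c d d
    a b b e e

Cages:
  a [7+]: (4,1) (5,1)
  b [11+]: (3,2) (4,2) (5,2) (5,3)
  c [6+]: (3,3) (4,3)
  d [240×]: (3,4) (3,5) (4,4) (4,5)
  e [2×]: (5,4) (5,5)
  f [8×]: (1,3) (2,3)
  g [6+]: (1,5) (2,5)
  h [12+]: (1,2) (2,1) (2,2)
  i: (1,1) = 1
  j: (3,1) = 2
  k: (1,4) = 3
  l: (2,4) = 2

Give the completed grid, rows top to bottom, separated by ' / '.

I is a freebie; hence (1,1) = 1.
K is a freebie; hence (1,4) = 3.
L is a freebie, leaving (2,4) = 2.
Cage j is a single given cell, leaving (3,1) = 2.
Column 4 already has 2, so (5,4) = 1.
Row 5 already has 1, so (5,5) = 2.
Cage f needs two cells with product 8, leaving (1,3) = 2.
The two cells of cage g must have sum 6, which forces (1,5) = 5.
Row 2 already has 2, leaving (2,3) = 4.
The two cells of cage g must have sum 6, leaving (2,5) = 1.
Row 1 now contains 5, so (1,2) = 4.
The 4 cells of cage b must have sum 11; hence (3,2) = 1.
1 is placed in row 3; hence (3,3) = 5.
Row 3 now contains 5, which forces (3,4) = 4.
Row 3 already has 4, leaving (3,5) = 3.
Cage b needs sum 11, leaving (4,2) = 2.
Column 3 now contains 5, which forces (4,3) = 1.
Column 4 now contains 4, so (4,4) = 5.
Column 5 now contains 3; hence (4,5) = 4.
Column 3 now contains 5, so (5,3) = 3.
4 is placed in row 4; hence (4,1) = 3.
Row 5 now contains 3, leaving (5,1) = 4.
Row 5 now contains 3, leaving (5,2) = 5.
Column 1 now contains 3, which forces (2,1) = 5.
Column 2 already has 5, which forces (2,2) = 3.

1 4 2 3 5 / 5 3 4 2 1 / 2 1 5 4 3 / 3 2 1 5 4 / 4 5 3 1 2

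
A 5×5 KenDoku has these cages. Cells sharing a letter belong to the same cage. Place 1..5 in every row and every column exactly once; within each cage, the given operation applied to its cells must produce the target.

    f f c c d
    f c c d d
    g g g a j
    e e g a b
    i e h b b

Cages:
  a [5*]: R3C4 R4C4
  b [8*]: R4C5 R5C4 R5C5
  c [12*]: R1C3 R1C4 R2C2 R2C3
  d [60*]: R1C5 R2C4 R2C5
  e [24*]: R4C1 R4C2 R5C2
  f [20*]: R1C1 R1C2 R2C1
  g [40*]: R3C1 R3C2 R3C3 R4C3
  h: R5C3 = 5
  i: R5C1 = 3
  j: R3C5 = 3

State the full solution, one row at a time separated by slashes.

Cage j is given, which forces R3C5 = 3.
Cage i is a single given cell, which forces R5C1 = 3.
H is a freebie, which forces R5C3 = 5.
The 3 cells of cage d must have product 60, which forces R2C4 = 3.
Cage e needs product 24, so R4C2 = 3.
Cage c has product 12; hence R1C3 = 3.
In row 4, 5 can only go at R4C4, so R4C4 = 5.
Column 4 already has 5, so R3C4 = 1.
Column 4 now contains 1, so R1C4 = 2.
Cage g needs product 40, leaving R4C3 = 1.
2 is placed in column 4; hence R5C4 = 4.
Cage c has product 12, leaving R2C2 = 1.
Column 3 now contains 1, leaving R2C3 = 2.
Column 3 already has 2, so R3C3 = 4.
Cage e has product 24; hence R4C1 = 4.
Cage b needs product 8, which forces R4C5 = 2.
4 is placed in row 5, which forces R5C2 = 2.
Cage b needs product 8, so R5C5 = 1.
Cage f has product 20; hence R1C1 = 1.
Cage f needs product 20; hence R1C2 = 4.
Row 1 now contains 4; hence R1C5 = 5.
Column 1 now contains 4, leaving R2C1 = 5.
5 is placed in column 5, leaving R2C5 = 4.
Cage g needs product 40, leaving R3C1 = 2.
2 is placed in column 2, which forces R3C2 = 5.

1 4 3 2 5 / 5 1 2 3 4 / 2 5 4 1 3 / 4 3 1 5 2 / 3 2 5 4 1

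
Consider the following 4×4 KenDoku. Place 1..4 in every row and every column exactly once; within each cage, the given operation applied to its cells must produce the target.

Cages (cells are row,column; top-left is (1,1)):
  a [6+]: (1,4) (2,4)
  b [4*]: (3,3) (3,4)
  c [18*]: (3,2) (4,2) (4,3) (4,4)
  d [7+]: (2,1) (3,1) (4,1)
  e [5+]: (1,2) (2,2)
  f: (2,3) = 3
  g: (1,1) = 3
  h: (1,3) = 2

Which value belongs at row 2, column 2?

4

G is a freebie, so (1,1) = 3.
H is a freebie, leaving (1,3) = 2.
2 is placed in row 1; hence (1,4) = 4.
Cage f is a single given cell; hence (2,3) = 3.
4 is placed in column 4, so (2,4) = 2.
Cage c needs product 18; hence (3,2) = 3.
4 is placed in column 4, leaving (3,4) = 1.
Column 3 already has 3, which forces (4,3) = 1.
Column 4 already has 1, leaving (4,4) = 3.
Row 1 now contains 4; hence (1,2) = 1.
Cage d has sum 7, so (2,1) = 1.
Cage e's pair has sum 5, which forces (2,2) = 4.
Row 3 now contains 1, which forces (3,3) = 4.
1 is placed in row 4, which forces (4,2) = 2.
Row 3 already has 4, leaving (3,1) = 2.
Row 4 already has 2, which forces (4,1) = 4.
The full grid is 3 1 2 4 / 1 4 3 2 / 2 3 4 1 / 4 2 1 3.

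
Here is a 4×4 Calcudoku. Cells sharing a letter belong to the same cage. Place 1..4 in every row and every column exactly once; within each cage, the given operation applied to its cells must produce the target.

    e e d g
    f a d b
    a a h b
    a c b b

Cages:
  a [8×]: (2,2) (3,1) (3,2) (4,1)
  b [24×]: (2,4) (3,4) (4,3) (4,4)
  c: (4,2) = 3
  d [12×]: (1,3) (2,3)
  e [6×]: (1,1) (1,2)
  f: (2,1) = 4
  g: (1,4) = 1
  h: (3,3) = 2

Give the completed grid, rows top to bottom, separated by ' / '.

Cage g is given; hence (1,4) = 1.
Cage f is a single given cell, which forces (2,1) = 4.
4 is placed in row 2; hence (2,3) = 3.
3 is placed in row 2, leaving (2,4) = 2.
H is a freebie, so (3,3) = 2.
C is a freebie, which forces (4,2) = 3.
Row 4 already has 3, which forces (4,4) = 4.
Cage e needs two cells with product 6, which forces (1,1) = 3.
Column 2 now contains 3, which forces (1,2) = 2.
3 is placed in column 3, which forces (1,3) = 4.
2 is placed in row 2, so (2,2) = 1.
Row 3 already has 2; hence (3,1) = 1.
Cage a has product 8; hence (3,2) = 4.
Column 4 now contains 4, so (3,4) = 3.
Cage a needs product 8, leaving (4,1) = 2.
Row 4 now contains 4, leaving (4,3) = 1.

3 2 4 1 / 4 1 3 2 / 1 4 2 3 / 2 3 1 4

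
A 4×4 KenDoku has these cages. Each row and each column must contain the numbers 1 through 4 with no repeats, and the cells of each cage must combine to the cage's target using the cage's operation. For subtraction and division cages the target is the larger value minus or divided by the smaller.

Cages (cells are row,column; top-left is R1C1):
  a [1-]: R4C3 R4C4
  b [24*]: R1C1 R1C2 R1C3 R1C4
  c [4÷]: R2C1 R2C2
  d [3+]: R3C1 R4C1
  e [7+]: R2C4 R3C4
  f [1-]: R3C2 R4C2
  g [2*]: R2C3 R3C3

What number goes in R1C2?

2

In row 2, 2 can only go at R2C3, so R2C3 = 2.
2 is placed in column 3, leaving R3C3 = 1.
1 is placed in row 3; hence R3C1 = 2.
Cage d's pair has sum 3, so R4C1 = 1.
Column 1 now contains 1, so R2C1 = 4.
Cage c needs two cells with quotient 4, leaving R2C2 = 1.
Row 2 now contains 4, so R2C4 = 3.
3 is placed in column 4, which forces R3C4 = 4.
Column 4 already has 4, so R4C4 = 2.
Column 1 now contains 4, which forces R1C1 = 3.
Column 2 already has 1; hence R1C2 = 2.
The 4 cells of cage b must have product 24; hence R1C3 = 4.
Column 4 now contains 2, so R1C4 = 1.
4 is placed in row 3, leaving R3C2 = 3.
The two cells of cage f must have difference 1; hence R4C2 = 4.
Cage a needs two cells with difference 1, which forces R4C3 = 3.
Filled in: 3 2 4 1 / 4 1 2 3 / 2 3 1 4 / 1 4 3 2.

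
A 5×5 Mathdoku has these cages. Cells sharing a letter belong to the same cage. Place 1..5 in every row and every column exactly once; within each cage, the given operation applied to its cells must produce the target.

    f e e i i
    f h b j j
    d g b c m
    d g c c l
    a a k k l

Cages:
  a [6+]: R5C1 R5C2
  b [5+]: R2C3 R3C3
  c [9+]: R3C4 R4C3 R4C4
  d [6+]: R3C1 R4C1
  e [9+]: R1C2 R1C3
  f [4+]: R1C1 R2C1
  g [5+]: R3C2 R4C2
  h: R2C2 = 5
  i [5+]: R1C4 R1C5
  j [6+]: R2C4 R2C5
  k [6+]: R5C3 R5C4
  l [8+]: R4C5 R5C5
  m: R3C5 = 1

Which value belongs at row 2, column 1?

Cage h is a single given cell, so R2C2 = 5.
M is a freebie; hence R3C5 = 1.
5 is placed in column 2, leaving R1C2 = 4.
Cage e's pair has sum 9, which forces R1C3 = 5.
In row 1, 1 can only go at R1C1, so R1C1 = 1.
1 is placed in column 1, which forces R2C1 = 3.
Row 2 needs a 1, and only R2C3 is open for it.
Cage b needs two cells with sum 5; hence R3C3 = 4.
Column 3 already has 4; hence R5C3 = 2.
Row 5 already has 2, so R5C4 = 4.
Column 4 now contains 4, which forces R2C4 = 2.
The two cells of cage j must have sum 6, so R2C5 = 4.
4 is placed in row 3, which forces R3C1 = 2.
Row 3 now contains 2; hence R3C2 = 3.
Cage c needs sum 9, so R3C4 = 5.
The two cells of cage d must have sum 6; hence R4C1 = 4.
Column 2 now contains 3, leaving R4C2 = 2.
Column 3 now contains 2, leaving R4C3 = 3.
The 3 cells of cage c must have sum 9; hence R4C4 = 1.
Row 4 now contains 3, which forces R4C5 = 5.
Row 5 already has 4, which forces R5C1 = 5.
Row 5 already has 2; hence R5C2 = 1.
5 is placed in column 5, so R5C5 = 3.
Column 4 already has 2, which forces R1C4 = 3.
Column 5 now contains 3, which forces R1C5 = 2.
Completed grid: 1 4 5 3 2 / 3 5 1 2 4 / 2 3 4 5 1 / 4 2 3 1 5 / 5 1 2 4 3.

3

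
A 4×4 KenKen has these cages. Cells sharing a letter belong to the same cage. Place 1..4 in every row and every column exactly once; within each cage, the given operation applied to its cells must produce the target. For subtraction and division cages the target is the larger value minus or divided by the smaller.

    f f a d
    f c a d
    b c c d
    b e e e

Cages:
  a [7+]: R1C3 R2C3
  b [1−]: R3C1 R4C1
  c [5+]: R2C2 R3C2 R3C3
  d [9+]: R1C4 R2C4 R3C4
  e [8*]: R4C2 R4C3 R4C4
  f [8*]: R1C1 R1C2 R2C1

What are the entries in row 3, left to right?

2 3 1 4

In row 4, 3 can only go at R4C1, so R4C1 = 3.
Column 2 needs a 3, and only R3C2 is open for it.
The 3 cells of cage c must have sum 5; hence R2C2 = 1.
Cage c has sum 5, so R3C3 = 1.
Cage f has product 8, so R1C1 = 1.
Cage e needs product 8, so R4C4 = 1.
The only place for 2 in column 3 is R4C3.
Row 4 already has 2, so R4C2 = 4.
Column 2 now contains 4, leaving R1C2 = 2.
Cage f needs product 8, which forces R2C1 = 4.
4 is placed in row 2, so R2C3 = 3.
Row 2 now contains 3, leaving R2C4 = 2.
Column 1 already has 4, so R3C1 = 2.
2 is placed in column 4, so R3C4 = 4.
Column 3 already has 3, which forces R1C3 = 4.
Column 4 now contains 4, so R1C4 = 3.
Completed grid: 1 2 4 3 / 4 1 3 2 / 2 3 1 4 / 3 4 2 1.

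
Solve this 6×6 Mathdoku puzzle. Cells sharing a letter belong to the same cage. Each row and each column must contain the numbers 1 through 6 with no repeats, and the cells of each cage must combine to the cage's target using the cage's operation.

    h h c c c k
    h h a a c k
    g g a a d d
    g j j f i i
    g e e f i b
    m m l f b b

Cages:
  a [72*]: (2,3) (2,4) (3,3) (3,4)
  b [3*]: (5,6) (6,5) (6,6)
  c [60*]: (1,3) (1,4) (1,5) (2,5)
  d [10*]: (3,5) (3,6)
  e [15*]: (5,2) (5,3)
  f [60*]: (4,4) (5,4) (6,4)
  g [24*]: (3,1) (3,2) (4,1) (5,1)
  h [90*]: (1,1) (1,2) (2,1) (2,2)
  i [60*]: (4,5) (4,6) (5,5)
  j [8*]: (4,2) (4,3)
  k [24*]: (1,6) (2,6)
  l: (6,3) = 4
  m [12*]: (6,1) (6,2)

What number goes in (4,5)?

3

Cage b needs product 3, which forces (5,6) = 1.
L is a freebie, which forces (6,3) = 4.
Cage b has product 3; hence (6,5) = 1.
Cage b needs product 3; hence (6,6) = 3.
The two cells of cage j must have product 8, leaving (4,2) = 4.
Column 3 now contains 4; hence (4,3) = 2.
Row 4 needs a 1, and only (4,1) is open for it.
In row 6, 5 can only go at (6,4), so (6,4) = 5.
In row 5, 6 can only go at (5,1), so (5,1) = 6.
The 4 cells of cage g must have product 24; hence (3,1) = 4.
Cage g has product 24, which forces (3,2) = 1.
6 is placed in column 1, which forces (6,1) = 2.
Cage m needs two cells with product 12, which forces (6,2) = 6.
Cage a has product 72, so (2,3) = 1.
In row 1, 1 can only go at (1,4), so (1,4) = 1.
Column 2 needs a 5, and only (5,2) is open for it.
5 is placed in row 5; hence (5,3) = 3.
Column 3 already has 3, so (3,3) = 6.
Column 3 now contains 6, leaving (1,3) = 5.
5 is placed in row 1; hence (1,1) = 3.
The 4 cells of cage h must have product 90, leaving (1,2) = 2.
Cage h has product 90; hence (2,1) = 5.
The 4 cells of cage h must have product 90; hence (2,2) = 3.
Cage c needs product 60, so (1,5) = 6.
Row 1 already has 6, which forces (1,6) = 4.
Cage c has product 60; hence (2,5) = 2.
Column 6 already has 4, so (2,6) = 6.
Column 5 already has 2, so (3,5) = 5.
Row 3 already has 5, leaving (3,6) = 2.
Column 5 already has 5, which forces (4,5) = 3.
Column 6 now contains 6, leaving (4,6) = 5.
Column 5 already has 2, leaving (5,5) = 4.
Row 2 now contains 6, which forces (2,4) = 4.
2 is placed in row 3; hence (3,4) = 3.
Row 4 already has 3, so (4,4) = 6.
Row 5 already has 4; hence (5,4) = 2.
Filled in: 3 2 5 1 6 4 / 5 3 1 4 2 6 / 4 1 6 3 5 2 / 1 4 2 6 3 5 / 6 5 3 2 4 1 / 2 6 4 5 1 3.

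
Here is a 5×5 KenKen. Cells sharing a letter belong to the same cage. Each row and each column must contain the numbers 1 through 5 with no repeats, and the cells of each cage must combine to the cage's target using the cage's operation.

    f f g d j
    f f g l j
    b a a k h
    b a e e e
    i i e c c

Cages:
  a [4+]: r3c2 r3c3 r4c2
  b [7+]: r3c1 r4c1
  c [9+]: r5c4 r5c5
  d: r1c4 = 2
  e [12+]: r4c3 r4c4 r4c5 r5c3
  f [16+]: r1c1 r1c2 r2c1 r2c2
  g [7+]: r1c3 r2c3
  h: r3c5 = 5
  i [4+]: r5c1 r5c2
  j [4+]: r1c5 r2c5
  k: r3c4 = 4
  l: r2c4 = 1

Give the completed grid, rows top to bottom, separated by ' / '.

Cage d is given, leaving r1c4 = 2.
Cage l is a single given cell, which forces r2c4 = 1.
Row 2 already has 1; hence r2c5 = 3.
The 3 cells of cage a must have sum 4, leaving r3c2 = 2.
The 3 cells of cage a must have sum 4; hence r3c3 = 1.
K is a freebie; hence r3c4 = 4.
Cage h is given; hence r3c5 = 5.
The 3 cells of cage a must have sum 4, leaving r4c2 = 1.
Column 2 now contains 1, which forces r5c2 = 3.
4 is placed in column 4, so r5c4 = 5.
Column 5 now contains 5, leaving r5c5 = 4.
Cage f has sum 16, leaving r1c2 = 4.
Column 5 now contains 3, which forces r1c5 = 1.
Cage f has sum 16; hence r2c2 = 5.
Row 3 now contains 5, which forces r3c1 = 3.
Cage b needs two cells with sum 7, so r4c1 = 4.
Cage e needs sum 12, leaving r4c3 = 5.
Column 4 already has 5; hence r4c4 = 3.
Column 5 already has 4, leaving r4c5 = 2.
Row 5 now contains 3, leaving r5c1 = 1.
4 is placed in row 5; hence r5c3 = 2.
Column 1 already has 3, so r1c1 = 5.
Column 3 now contains 5, leaving r1c3 = 3.
Column 1 already has 4, so r2c1 = 2.
Column 3 now contains 2; hence r2c3 = 4.

5 4 3 2 1 / 2 5 4 1 3 / 3 2 1 4 5 / 4 1 5 3 2 / 1 3 2 5 4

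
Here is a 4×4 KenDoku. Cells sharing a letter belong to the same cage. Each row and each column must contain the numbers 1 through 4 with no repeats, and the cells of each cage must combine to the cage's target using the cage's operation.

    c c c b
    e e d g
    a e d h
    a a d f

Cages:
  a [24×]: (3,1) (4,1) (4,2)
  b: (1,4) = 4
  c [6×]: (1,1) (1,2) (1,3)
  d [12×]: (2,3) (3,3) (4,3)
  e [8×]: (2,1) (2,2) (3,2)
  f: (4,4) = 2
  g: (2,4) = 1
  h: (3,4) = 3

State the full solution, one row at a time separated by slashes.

Cage b is a single given cell; hence (1,4) = 4.
Cage g is given, leaving (2,4) = 1.
H is a freebie, leaving (3,4) = 3.
Cage f is a single given cell; hence (4,4) = 2.
The 3 cells of cage a must have product 24, which forces (3,1) = 2.
Cage e has product 8, which forces (3,2) = 1.
1 is placed in row 3, which forces (3,3) = 4.
Column 1 already has 2, so (2,1) = 4.
Cage e needs product 8, so (2,2) = 2.
4 is placed in column 3, which forces (2,3) = 3.
4 is placed in column 1, which forces (4,1) = 3.
Row 4 now contains 3, leaving (4,2) = 4.
Cage d has product 12, so (4,3) = 1.
Column 1 now contains 3, which forces (1,1) = 1.
Column 2 already has 2, leaving (1,2) = 3.
Column 3 already has 1, so (1,3) = 2.

1 3 2 4 / 4 2 3 1 / 2 1 4 3 / 3 4 1 2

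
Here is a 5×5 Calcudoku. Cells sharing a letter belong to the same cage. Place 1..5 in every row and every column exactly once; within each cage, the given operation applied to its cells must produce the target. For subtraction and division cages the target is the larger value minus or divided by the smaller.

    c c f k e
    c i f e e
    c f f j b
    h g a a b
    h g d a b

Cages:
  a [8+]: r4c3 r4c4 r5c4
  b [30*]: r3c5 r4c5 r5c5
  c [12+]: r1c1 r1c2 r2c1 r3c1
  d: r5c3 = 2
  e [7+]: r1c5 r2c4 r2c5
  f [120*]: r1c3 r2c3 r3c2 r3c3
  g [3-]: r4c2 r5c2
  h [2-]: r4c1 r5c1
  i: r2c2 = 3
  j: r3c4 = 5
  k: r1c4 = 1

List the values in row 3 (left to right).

K is a freebie, leaving r1c4 = 1.
Cage i is a single given cell, which forces r2c2 = 3.
Cage j is given, which forces r3c4 = 5.
Cage d is a single given cell, which forces r5c3 = 2.
Cage e needs sum 7, leaving r2c5 = 1.
Cage f has product 120; hence r3c2 = 2.
Row 3 now contains 2; hence r3c5 = 3.
3 is placed in column 5, leaving r5c5 = 5.
Cage f needs product 120, which forces r1c3 = 3.
Cage f has product 120, so r2c3 = 5.
Cage c has sum 12, so r3c1 = 1.
3 is placed in row 3, so r3c3 = 4.
3 is placed in column 3, leaving r4c3 = 1.
Column 5 now contains 5, which forces r4c5 = 2.
Column 5 now contains 2, which forces r1c5 = 4.
Cage e has sum 7; hence r2c4 = 2.
Cage h's pair has difference 2, so r4c1 = 5.
Row 4 already has 1; hence r4c2 = 4.
4 is placed in row 4; hence r4c4 = 3.
Cage h needs two cells with difference 2, so r5c1 = 3.
Cage g needs two cells with difference 3, which forces r5c2 = 1.
Column 4 now contains 3, leaving r5c4 = 4.
5 is placed in column 1, so r1c1 = 2.
Row 1 already has 4; hence r1c2 = 5.
Row 2 already has 2; hence r2c1 = 4.
The full grid is 2 5 3 1 4 / 4 3 5 2 1 / 1 2 4 5 3 / 5 4 1 3 2 / 3 1 2 4 5.

1 2 4 5 3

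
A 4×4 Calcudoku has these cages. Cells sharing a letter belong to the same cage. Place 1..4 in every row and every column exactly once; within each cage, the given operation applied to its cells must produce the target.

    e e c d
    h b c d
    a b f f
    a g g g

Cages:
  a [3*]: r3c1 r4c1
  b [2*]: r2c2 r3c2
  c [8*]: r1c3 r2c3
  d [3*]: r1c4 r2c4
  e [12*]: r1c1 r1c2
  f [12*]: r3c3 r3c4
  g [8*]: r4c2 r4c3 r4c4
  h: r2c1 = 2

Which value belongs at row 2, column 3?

4

Cage h is a single given cell, so r2c1 = 2.
Row 2 already has 2; hence r2c2 = 1.
Row 2 already has 2, so r2c3 = 4.
1 is placed in row 2; hence r2c4 = 3.
Column 2 already has 1, which forces r3c2 = 2.
4 is placed in column 3; hence r3c3 = 3.
Column 4 already has 3, so r3c4 = 4.
Column 2 already has 2; hence r4c2 = 4.
The two cells of cage e must have product 12; hence r1c1 = 4.
4 is placed in column 2, which forces r1c2 = 3.
4 is placed in column 3; hence r1c3 = 2.
Column 4 already has 3, so r1c4 = 1.
3 is placed in row 3, which forces r3c1 = 1.
Cage a needs two cells with product 3, which forces r4c1 = 3.
2 is placed in column 3; hence r4c3 = 1.
Column 4 now contains 1, which forces r4c4 = 2.
Filled in: 4 3 2 1 / 2 1 4 3 / 1 2 3 4 / 3 4 1 2.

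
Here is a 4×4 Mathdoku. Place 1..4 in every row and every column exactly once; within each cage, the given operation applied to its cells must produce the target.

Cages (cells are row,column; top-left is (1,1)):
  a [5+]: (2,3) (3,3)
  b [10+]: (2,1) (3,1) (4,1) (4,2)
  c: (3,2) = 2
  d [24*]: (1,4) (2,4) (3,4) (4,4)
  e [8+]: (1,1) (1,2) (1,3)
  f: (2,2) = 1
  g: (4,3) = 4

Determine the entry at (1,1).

Cage f is given, leaving (2,2) = 1.
Cage c is a single given cell, so (3,2) = 2.
G is a freebie; hence (4,3) = 4.
The two cells of cage a must have sum 5; hence (2,3) = 2.
Cage a's pair has sum 5, which forces (3,3) = 3.
4 is placed in row 4, leaving (4,2) = 3.
The 3 cells of cage e must have sum 8; hence (1,1) = 3.
3 is placed in column 2, which forces (1,2) = 4.
3 is placed in column 3, which forces (1,3) = 1.
1 is placed in row 1, which forces (1,4) = 2.
Row 2 now contains 2, which forces (2,1) = 4.
Row 2 already has 4, so (2,4) = 3.
Cage b has sum 10, so (3,1) = 1.
Row 3 now contains 1, leaving (3,4) = 4.
The 4 cells of cage b must have sum 10; hence (4,1) = 2.
Column 4 already has 2, so (4,4) = 1.
The full grid is 3 4 1 2 / 4 1 2 3 / 1 2 3 4 / 2 3 4 1.

3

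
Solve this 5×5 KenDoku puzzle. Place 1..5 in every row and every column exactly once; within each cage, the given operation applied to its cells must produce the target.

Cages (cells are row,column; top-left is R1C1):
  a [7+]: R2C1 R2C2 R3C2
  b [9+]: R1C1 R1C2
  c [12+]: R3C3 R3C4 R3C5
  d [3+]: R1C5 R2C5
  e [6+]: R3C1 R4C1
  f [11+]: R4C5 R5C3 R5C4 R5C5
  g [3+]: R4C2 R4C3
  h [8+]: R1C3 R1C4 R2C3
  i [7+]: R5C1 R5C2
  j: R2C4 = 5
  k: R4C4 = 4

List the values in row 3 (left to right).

Cage j is given; hence R2C4 = 5.
Cage k is given; hence R4C4 = 4.
Column 4 already has 4; hence R3C4 = 3.
The only place for 3 in row 1 is R1C3.
Cage h needs sum 8; hence R1C4 = 1.
Row 1 now contains 1, leaving R1C5 = 2.
Cage h has sum 8, which forces R2C3 = 4.
Column 5 already has 2; hence R2C5 = 1.
4 is placed in column 3, so R3C3 = 5.
5 is placed in row 3; hence R3C5 = 4.
Column 4 already has 1; hence R5C4 = 2.
Row 2 already has 1, so R2C1 = 2.
Cage a has sum 7, which forces R2C2 = 3.
Row 3 already has 4, which forces R3C1 = 1.
Cage a needs sum 7, leaving R3C2 = 2.
The two cells of cage e must have sum 6, leaving R4C1 = 5.
Column 2 now contains 2, leaving R4C2 = 1.
Row 4 already has 1, which forces R4C3 = 2.
Row 4 already has 5, leaving R4C5 = 3.
Column 2 now contains 3, which forces R5C2 = 4.
Row 5 now contains 2, which forces R5C3 = 1.
Column 5 already has 3; hence R5C5 = 5.
Column 1 now contains 5, leaving R1C1 = 4.
Column 2 already has 4, leaving R1C2 = 5.
Row 5 already has 4; hence R5C1 = 3.
Filled in: 4 5 3 1 2 / 2 3 4 5 1 / 1 2 5 3 4 / 5 1 2 4 3 / 3 4 1 2 5.

1 2 5 3 4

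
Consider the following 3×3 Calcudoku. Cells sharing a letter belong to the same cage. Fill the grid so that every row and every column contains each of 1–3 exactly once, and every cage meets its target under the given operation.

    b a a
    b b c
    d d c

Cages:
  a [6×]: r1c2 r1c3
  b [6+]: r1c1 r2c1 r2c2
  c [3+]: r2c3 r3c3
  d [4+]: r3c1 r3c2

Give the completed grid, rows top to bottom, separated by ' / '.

The only place for 1 in row 1 is r1c1.
Column 1 now contains 1, so r3c1 = 3.
Cage d's pair has sum 4, which forces r3c2 = 1.
Row 3 already has 1, which forces r3c3 = 2.
Cage a needs two cells with product 6, so r1c2 = 2.
Column 3 already has 2, leaving r1c3 = 3.
3 is placed in column 1, leaving r2c1 = 2.
Cage b needs sum 6, which forces r2c2 = 3.
Column 3 already has 2, which forces r2c3 = 1.

1 2 3 / 2 3 1 / 3 1 2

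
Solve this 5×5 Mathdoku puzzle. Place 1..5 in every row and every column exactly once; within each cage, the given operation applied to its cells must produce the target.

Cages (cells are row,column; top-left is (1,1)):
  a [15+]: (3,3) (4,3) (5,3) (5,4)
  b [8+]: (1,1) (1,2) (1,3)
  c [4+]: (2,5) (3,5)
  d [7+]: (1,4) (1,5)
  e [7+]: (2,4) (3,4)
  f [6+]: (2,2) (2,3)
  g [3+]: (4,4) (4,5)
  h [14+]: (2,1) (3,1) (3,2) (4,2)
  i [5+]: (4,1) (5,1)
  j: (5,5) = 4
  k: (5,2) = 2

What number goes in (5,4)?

5

K is a freebie; hence (5,2) = 2.
J is a freebie, leaving (5,5) = 4.
Column 4 needs a 1, and only (4,4) is open for it.
Row 4 now contains 1, leaving (4,5) = 2.
Row 4 already has 2; hence (4,1) = 4.
The two cells of cage i must have sum 5; hence (5,1) = 1.
In column 2, 3 can only go at (4,2), so (4,2) = 3.
Cage h has sum 14, so (3,2) = 4.
The 4 cells of cage a must have sum 15, leaving (3,3) = 2.
Row 4 already has 3, leaving (4,3) = 5.
Cage a needs sum 15, leaving (5,3) = 3.
Cage a has sum 15, so (5,4) = 5.
Cage h has sum 14, so (2,1) = 2.
The two cells of cage f must have sum 6, which forces (2,2) = 5.
Column 3 now contains 5; hence (2,3) = 1.
Cage e needs two cells with sum 7; hence (2,4) = 4.
Row 2 now contains 1, which forces (2,5) = 3.
2 is placed in row 3, leaving (3,1) = 5.
Column 4 already has 5; hence (3,4) = 3.
Column 5 already has 3, which forces (3,5) = 1.
2 is placed in column 1; hence (1,1) = 3.
5 is placed in column 2, leaving (1,2) = 1.
Column 3 already has 1, which forces (1,3) = 4.
Column 4 now contains 4, which forces (1,4) = 2.
Column 5 already has 3, so (1,5) = 5.
Filled in: 3 1 4 2 5 / 2 5 1 4 3 / 5 4 2 3 1 / 4 3 5 1 2 / 1 2 3 5 4.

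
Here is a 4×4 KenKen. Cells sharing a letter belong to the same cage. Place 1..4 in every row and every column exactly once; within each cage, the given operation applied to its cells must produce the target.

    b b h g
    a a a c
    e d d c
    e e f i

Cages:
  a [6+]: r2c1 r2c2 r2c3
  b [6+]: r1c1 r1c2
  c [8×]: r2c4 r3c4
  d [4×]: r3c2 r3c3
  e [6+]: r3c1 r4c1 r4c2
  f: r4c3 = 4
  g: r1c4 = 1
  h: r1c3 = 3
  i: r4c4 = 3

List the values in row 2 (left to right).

Cage h is a single given cell, which forces r1c3 = 3.
Cage g is given, leaving r1c4 = 1.
Cage f is a single given cell, which forces r4c3 = 4.
I is a freebie, leaving r4c4 = 3.
The 3 cells of cage e must have sum 6, so r3c1 = 3.
The two cells of cage d must have product 4, which forces r3c2 = 4.
4 is placed in column 3, so r3c3 = 1.
Row 3 now contains 4, leaving r3c4 = 2.
The two cells of cage b must have sum 6, leaving r1c1 = 4.
Column 2 already has 4, leaving r1c2 = 2.
Cage a has sum 6; hence r2c1 = 1.
The 3 cells of cage a must have sum 6, which forces r2c2 = 3.
Column 3 now contains 1, which forces r2c3 = 2.
Column 4 already has 2, leaving r2c4 = 4.
1 is placed in column 1, which forces r4c1 = 2.
2 is placed in column 2, so r4c2 = 1.
Filled in: 4 2 3 1 / 1 3 2 4 / 3 4 1 2 / 2 1 4 3.

1 3 2 4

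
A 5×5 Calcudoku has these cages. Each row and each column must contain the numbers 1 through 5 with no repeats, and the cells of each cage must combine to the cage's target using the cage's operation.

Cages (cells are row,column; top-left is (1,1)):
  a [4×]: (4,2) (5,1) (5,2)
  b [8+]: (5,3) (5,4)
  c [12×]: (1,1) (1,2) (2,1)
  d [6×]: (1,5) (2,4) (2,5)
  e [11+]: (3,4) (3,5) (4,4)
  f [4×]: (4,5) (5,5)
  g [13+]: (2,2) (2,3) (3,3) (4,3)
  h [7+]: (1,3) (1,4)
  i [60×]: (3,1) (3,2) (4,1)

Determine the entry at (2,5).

Row 5 needs a 2, and only (5,1) is open for it.
Cage a has product 4, so (4,2) = 2.
Cage a has product 4, leaving (5,2) = 1.
1 is placed in row 5, leaving (5,5) = 4.
Column 5 already has 4; hence (4,5) = 1.
The 3 cells of cage d must have product 6, which forces (2,4) = 1.
Cage c has product 12, leaving (1,1) = 1.
In row 3, 1 can only go at (3,3), so (3,3) = 1.
Column 5 needs a 5, and only (3,5) is open for it.
The 3 cells of cage e must have sum 11, which forces (3,4) = 2.
Cage i needs product 60, so (4,1) = 5.
The 3 cells of cage e must have sum 11, which forces (4,4) = 4.
Row 4 already has 4, so (4,3) = 3.
Column 3 now contains 3; hence (5,3) = 5.
Row 5 already has 5; hence (5,4) = 3.
Cage h's pair has sum 7, which forces (1,3) = 2.
Column 4 already has 3; hence (1,4) = 5.
2 is placed in row 1; hence (1,5) = 3.
Cage g needs sum 13, so (2,2) = 5.
Column 3 already has 5, leaving (2,3) = 4.
Column 5 now contains 3, which forces (2,5) = 2.
3 is placed in row 1, so (1,2) = 4.
4 is placed in row 2, which forces (2,1) = 3.
Column 1 now contains 3, leaving (3,1) = 4.
Column 2 now contains 4, leaving (3,2) = 3.
Completed grid: 1 4 2 5 3 / 3 5 4 1 2 / 4 3 1 2 5 / 5 2 3 4 1 / 2 1 5 3 4.

2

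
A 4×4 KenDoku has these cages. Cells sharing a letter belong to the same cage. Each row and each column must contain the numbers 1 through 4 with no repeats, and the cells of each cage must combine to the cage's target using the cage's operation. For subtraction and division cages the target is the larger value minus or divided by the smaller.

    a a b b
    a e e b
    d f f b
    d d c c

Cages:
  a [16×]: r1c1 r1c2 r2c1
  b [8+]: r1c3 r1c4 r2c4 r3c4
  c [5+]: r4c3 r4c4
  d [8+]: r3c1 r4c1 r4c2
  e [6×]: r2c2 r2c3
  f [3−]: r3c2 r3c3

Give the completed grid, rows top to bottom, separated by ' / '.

1 4 2 3 / 4 2 3 1 / 3 1 4 2 / 2 3 1 4

Row 1 needs a 3, and only r1c4 is open for it.
The 4 cells of cage b must have sum 8, which forces r1c3 = 2.
Column 3 already has 2, which forces r2c3 = 3.
Cage a has product 16, leaving r1c1 = 1.
Row 1 now contains 2, which forces r1c2 = 4.
The 3 cells of cage a must have product 16, so r2c1 = 4.
3 is placed in row 2, which forces r2c2 = 2.
Row 2 now contains 2; hence r2c4 = 1.
4 is placed in column 2, which forces r3c2 = 1.
Row 3 already has 1, leaving r3c3 = 4.
1 is placed in column 4; hence r3c4 = 2.
Column 2 already has 1, so r4c2 = 3.
Column 3 now contains 4, which forces r4c3 = 1.
1 is placed in column 4; hence r4c4 = 4.
Row 3 now contains 2, so r3c1 = 3.
Row 4 already has 3; hence r4c1 = 2.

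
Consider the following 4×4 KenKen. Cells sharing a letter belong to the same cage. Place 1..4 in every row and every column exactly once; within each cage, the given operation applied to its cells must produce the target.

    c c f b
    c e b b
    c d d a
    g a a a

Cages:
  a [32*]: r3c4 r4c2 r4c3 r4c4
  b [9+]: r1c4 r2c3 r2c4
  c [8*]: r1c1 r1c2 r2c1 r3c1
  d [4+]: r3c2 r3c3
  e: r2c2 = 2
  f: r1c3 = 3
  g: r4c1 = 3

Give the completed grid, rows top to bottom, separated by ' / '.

4 1 3 2 / 1 2 4 3 / 2 3 1 4 / 3 4 2 1

Cage c has product 8; hence r1c2 = 1.
Cage f is a single given cell, leaving r1c3 = 3.
E is a freebie, so r2c2 = 2.
Row 2 now contains 2; hence r2c3 = 4.
1 is placed in column 2, which forces r3c2 = 3.
3 is placed in column 3; hence r3c3 = 1.
Cage a needs product 32; hence r3c4 = 4.
Cage g is a single given cell; hence r4c1 = 3.
Column 2 now contains 2, so r4c2 = 4.
Column 3 already has 1, leaving r4c3 = 2.
2 is placed in row 4, so r4c4 = 1.
The 4 cells of cage c must have product 8, leaving r1c1 = 4.
4 is placed in column 4; hence r1c4 = 2.
Row 2 now contains 4, which forces r2c1 = 1.
Column 4 now contains 1, leaving r2c4 = 3.
Row 3 already has 4; hence r3c1 = 2.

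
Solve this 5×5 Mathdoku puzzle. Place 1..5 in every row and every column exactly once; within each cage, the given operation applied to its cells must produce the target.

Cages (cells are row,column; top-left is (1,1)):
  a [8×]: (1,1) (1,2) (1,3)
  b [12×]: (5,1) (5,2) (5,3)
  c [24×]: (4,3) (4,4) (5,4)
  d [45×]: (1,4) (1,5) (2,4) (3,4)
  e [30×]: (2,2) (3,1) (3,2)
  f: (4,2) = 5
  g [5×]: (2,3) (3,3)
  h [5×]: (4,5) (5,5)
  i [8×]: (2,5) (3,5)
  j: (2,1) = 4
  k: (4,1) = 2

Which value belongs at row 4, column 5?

Cage d has product 45, so (1,5) = 3.
J is a freebie, which forces (2,1) = 4.
Row 2 now contains 4; hence (2,5) = 2.
2 is placed in column 5; hence (3,5) = 4.
K is a freebie, so (4,1) = 2.
Cage f is a single given cell, leaving (4,2) = 5.
Row 4 now contains 5, which forces (4,5) = 1.
Column 5 already has 1, leaving (5,5) = 5.
Column 1 already has 2; hence (1,1) = 1.
1 is placed in row 1; hence (1,4) = 5.
Column 2 already has 5, leaving (2,2) = 3.
3 is placed in row 2, so (2,4) = 1.
Cage e needs product 30, leaving (3,1) = 5.
The 3 cells of cage e must have product 30, leaving (3,2) = 2.
Row 3 now contains 5; hence (3,3) = 1.
Column 4 now contains 1, which forces (3,4) = 3.
Column 4 now contains 3, leaving (4,4) = 4.
1 is placed in column 1, which forces (5,1) = 3.
Row 5 already has 3, leaving (5,3) = 4.
Cage c has product 24, so (5,4) = 2.
2 is placed in column 2, so (1,2) = 4.
4 is placed in column 3, leaving (1,3) = 2.
Row 2 now contains 1, so (2,3) = 5.
Row 4 now contains 4; hence (4,3) = 3.
4 is placed in row 5, so (5,2) = 1.
The full grid is 1 4 2 5 3 / 4 3 5 1 2 / 5 2 1 3 4 / 2 5 3 4 1 / 3 1 4 2 5.

1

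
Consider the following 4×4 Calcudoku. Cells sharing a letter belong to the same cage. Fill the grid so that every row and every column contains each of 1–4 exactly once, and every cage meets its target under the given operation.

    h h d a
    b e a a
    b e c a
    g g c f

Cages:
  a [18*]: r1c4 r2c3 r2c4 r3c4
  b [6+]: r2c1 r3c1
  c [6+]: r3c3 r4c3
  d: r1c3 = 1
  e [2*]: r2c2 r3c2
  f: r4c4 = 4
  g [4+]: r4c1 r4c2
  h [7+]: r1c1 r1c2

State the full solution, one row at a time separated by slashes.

3 4 1 2 / 4 2 3 1 / 2 1 4 3 / 1 3 2 4

D is a freebie; hence r1c3 = 1.
Cage a needs product 18, which forces r2c3 = 3.
Cage f is given, which forces r4c4 = 4.
Cage c needs two cells with sum 6, leaving r3c3 = 4.
4 is placed in row 4; hence r4c3 = 2.
The two cells of cage b must have sum 6, so r2c1 = 4.
Row 3 now contains 4, which forces r3c1 = 2.
Row 3 now contains 2; hence r3c2 = 1.
Row 3 already has 1, which forces r3c4 = 3.
1 is placed in column 2, which forces r4c2 = 3.
Column 1 already has 4, which forces r1c1 = 3.
3 is placed in column 2, leaving r1c2 = 4.
Column 4 already has 3, which forces r1c4 = 2.
1 is placed in column 2; hence r2c2 = 2.
The 4 cells of cage a must have product 18; hence r2c4 = 1.
3 is placed in row 4; hence r4c1 = 1.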